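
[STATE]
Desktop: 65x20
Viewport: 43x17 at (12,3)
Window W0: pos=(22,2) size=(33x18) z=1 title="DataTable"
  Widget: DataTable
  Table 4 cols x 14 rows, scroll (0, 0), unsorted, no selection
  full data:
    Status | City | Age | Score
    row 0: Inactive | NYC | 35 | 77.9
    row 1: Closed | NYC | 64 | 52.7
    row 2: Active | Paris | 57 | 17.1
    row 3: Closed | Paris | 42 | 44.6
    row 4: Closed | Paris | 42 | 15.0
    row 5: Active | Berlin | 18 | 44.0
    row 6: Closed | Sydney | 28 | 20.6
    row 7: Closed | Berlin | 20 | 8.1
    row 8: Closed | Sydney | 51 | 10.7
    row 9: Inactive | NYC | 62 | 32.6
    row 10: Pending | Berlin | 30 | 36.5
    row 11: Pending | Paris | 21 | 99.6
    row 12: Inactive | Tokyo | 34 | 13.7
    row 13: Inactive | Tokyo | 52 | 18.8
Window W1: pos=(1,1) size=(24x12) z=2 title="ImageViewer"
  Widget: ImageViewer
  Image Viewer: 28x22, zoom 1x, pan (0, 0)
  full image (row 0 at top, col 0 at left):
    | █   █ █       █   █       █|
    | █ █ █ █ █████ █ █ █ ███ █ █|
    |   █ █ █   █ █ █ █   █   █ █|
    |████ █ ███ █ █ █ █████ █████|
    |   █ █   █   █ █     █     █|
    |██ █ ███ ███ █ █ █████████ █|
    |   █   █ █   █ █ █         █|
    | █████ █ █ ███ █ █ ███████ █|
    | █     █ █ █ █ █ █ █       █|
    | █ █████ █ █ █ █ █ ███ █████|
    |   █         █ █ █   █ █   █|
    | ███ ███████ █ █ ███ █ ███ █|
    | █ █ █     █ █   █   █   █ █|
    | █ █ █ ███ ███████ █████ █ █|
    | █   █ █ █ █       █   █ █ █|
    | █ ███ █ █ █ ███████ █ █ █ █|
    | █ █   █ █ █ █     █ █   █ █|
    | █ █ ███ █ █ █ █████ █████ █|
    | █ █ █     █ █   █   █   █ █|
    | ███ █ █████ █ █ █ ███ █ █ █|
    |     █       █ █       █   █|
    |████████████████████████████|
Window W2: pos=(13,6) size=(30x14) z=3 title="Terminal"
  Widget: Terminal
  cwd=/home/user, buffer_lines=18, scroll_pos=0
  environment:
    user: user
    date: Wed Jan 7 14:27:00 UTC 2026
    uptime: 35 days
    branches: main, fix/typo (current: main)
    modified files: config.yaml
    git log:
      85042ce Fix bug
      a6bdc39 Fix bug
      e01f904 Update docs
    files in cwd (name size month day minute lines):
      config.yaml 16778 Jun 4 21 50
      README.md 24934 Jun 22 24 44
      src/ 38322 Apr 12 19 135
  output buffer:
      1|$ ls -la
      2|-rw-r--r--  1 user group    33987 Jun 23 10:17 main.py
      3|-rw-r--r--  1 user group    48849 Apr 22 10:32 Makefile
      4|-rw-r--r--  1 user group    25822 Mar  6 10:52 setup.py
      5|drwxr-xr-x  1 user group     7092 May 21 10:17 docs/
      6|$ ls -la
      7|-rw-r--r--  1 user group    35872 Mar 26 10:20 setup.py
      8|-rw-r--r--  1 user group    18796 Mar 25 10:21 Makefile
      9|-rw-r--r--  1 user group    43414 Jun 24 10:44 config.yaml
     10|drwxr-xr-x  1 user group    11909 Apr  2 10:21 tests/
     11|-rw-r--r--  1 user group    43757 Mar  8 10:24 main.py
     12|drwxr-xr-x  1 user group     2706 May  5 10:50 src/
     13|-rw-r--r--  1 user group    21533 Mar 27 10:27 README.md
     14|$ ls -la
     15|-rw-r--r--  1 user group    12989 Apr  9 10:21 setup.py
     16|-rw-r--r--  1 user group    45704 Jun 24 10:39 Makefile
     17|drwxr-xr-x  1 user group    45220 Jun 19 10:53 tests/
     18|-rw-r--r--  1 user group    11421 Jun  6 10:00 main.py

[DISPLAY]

────────────┨ataTable                     ┃
     █   █  ┃─────────────────────────────┨
████ █ █ █ █┃atus  │City  │Age│Score      ┃
 ┏━━━━━━━━━━━━━━━━━━━━━━━━━━━━┓─────      ┃
 ┃ Terminal                   ┃77.9       ┃
 ┠────────────────────────────┨52.7       ┃
█┃$ ls -la                    ┃17.1       ┃
 ┃-rw-r--r--  1 user group    ┃44.6       ┃
 ┃-rw-r--r--  1 user group    ┃15.0       ┃
━┃-rw-r--r--  1 user group    ┃44.0       ┃
 ┃drwxr-xr-x  1 user group    ┃20.6       ┃
 ┃$ ls -la                    ┃8.1        ┃
 ┃-rw-r--r--  1 user group    ┃10.7       ┃
 ┃-rw-r--r--  1 user group    ┃32.6       ┃
 ┃-rw-r--r--  1 user group    ┃36.5       ┃
 ┃drwxr-xr-x  1 user group    ┃99.6       ┃
 ┗━━━━━━━━━━━━━━━━━━━━━━━━━━━━┛━━━━━━━━━━━┛


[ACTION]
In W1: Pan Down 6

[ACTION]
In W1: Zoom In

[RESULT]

────────────┨ataTable                     ┃
██  ██████  ┃─────────────────────────────┨
██  ██████  ┃atus  │City  │Age│Score      ┃
█┏━━━━━━━━━━━━━━━━━━━━━━━━━━━━┓─────      ┃
█┃ Terminal                   ┃77.9       ┃
█┠────────────────────────────┨52.7       ┃
█┃$ ls -la                    ┃17.1       ┃
 ┃-rw-r--r--  1 user group    ┃44.6       ┃
 ┃-rw-r--r--  1 user group    ┃15.0       ┃
━┃-rw-r--r--  1 user group    ┃44.0       ┃
 ┃drwxr-xr-x  1 user group    ┃20.6       ┃
 ┃$ ls -la                    ┃8.1        ┃
 ┃-rw-r--r--  1 user group    ┃10.7       ┃
 ┃-rw-r--r--  1 user group    ┃32.6       ┃
 ┃-rw-r--r--  1 user group    ┃36.5       ┃
 ┃drwxr-xr-x  1 user group    ┃99.6       ┃
 ┗━━━━━━━━━━━━━━━━━━━━━━━━━━━━┛━━━━━━━━━━━┛


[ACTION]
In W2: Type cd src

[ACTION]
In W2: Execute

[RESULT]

────────────┨ataTable                     ┃
██  ██████  ┃─────────────────────────────┨
██  ██████  ┃atus  │City  │Age│Score      ┃
█┏━━━━━━━━━━━━━━━━━━━━━━━━━━━━┓─────      ┃
█┃ Terminal                   ┃77.9       ┃
█┠────────────────────────────┨52.7       ┃
█┃drwxr-xr-x  1 user group    ┃17.1       ┃
 ┃-rw-r--r--  1 user group    ┃44.6       ┃
 ┃$ ls -la                    ┃15.0       ┃
━┃-rw-r--r--  1 user group    ┃44.0       ┃
 ┃-rw-r--r--  1 user group    ┃20.6       ┃
 ┃drwxr-xr-x  1 user group    ┃8.1        ┃
 ┃-rw-r--r--  1 user group    ┃10.7       ┃
 ┃$ cd src                    ┃32.6       ┃
 ┃                            ┃36.5       ┃
 ┃$ █                         ┃99.6       ┃
 ┗━━━━━━━━━━━━━━━━━━━━━━━━━━━━┛━━━━━━━━━━━┛


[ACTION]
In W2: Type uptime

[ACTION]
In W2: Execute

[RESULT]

────────────┨ataTable                     ┃
██  ██████  ┃─────────────────────────────┨
██  ██████  ┃atus  │City  │Age│Score      ┃
█┏━━━━━━━━━━━━━━━━━━━━━━━━━━━━┓─────      ┃
█┃ Terminal                   ┃77.9       ┃
█┠────────────────────────────┨52.7       ┃
█┃$ ls -la                    ┃17.1       ┃
 ┃-rw-r--r--  1 user group    ┃44.6       ┃
 ┃-rw-r--r--  1 user group    ┃15.0       ┃
━┃drwxr-xr-x  1 user group    ┃44.0       ┃
 ┃-rw-r--r--  1 user group    ┃20.6       ┃
 ┃$ cd src                    ┃8.1        ┃
 ┃                            ┃10.7       ┃
 ┃$ uptime                    ┃32.6       ┃
 ┃ 10:00  up 35 days          ┃36.5       ┃
 ┃$ █                         ┃99.6       ┃
 ┗━━━━━━━━━━━━━━━━━━━━━━━━━━━━┛━━━━━━━━━━━┛


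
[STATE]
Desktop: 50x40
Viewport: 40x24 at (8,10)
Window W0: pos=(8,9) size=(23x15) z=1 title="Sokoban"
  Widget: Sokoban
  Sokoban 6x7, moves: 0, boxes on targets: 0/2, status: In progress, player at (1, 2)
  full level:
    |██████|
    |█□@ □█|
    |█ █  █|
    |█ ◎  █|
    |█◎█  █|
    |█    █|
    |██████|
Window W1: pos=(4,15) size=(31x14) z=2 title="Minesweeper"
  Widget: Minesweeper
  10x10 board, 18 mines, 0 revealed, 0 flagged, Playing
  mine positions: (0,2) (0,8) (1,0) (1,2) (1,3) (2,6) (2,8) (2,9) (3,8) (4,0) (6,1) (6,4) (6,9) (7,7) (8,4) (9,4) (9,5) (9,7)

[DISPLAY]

┃ Sokoban             ┃                 
┠─────────────────────┨                 
┃██████               ┃                 
┃█□@ □█               ┃                 
┃█ █  █               ┃                 
━━━━━━━━━━━━━━━━━━━━━━━━━━┓             
nesweeper                 ┃             
──────────────────────────┨             
■■■■■■■                   ┃             
■■■■■■■                   ┃             
■■■■■■■                   ┃             
■■■■■■■                   ┃             
■■■■■■■                   ┃             
■■■■■■■                   ┃             
■■■■■■■                   ┃             
■■■■■■■                   ┃             
■■■■■■■                   ┃             
■■■■■■■                   ┃             
━━━━━━━━━━━━━━━━━━━━━━━━━━┛             
                                        
                                        
                                        
                                        
                                        


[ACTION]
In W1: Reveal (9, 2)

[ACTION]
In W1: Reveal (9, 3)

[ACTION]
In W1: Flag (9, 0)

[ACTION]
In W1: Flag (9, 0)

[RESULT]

┃ Sokoban             ┃                 
┠─────────────────────┨                 
┃██████               ┃                 
┃█□@ □█               ┃                 
┃█ █  █               ┃                 
━━━━━━━━━━━━━━━━━━━━━━━━━━┓             
nesweeper                 ┃             
──────────────────────────┨             
■■■■■■■                   ┃             
■■■■■■■                   ┃             
■■■■■■■                   ┃             
■■■■■■■                   ┃             
■■■■■■■                   ┃             
■■■■■■■                   ┃             
■■■■■■■                   ┃             
2■■■■■■                   ┃             
2■■■■■■                   ┃             
2■■■■■■                   ┃             
━━━━━━━━━━━━━━━━━━━━━━━━━━┛             
                                        
                                        
                                        
                                        
                                        


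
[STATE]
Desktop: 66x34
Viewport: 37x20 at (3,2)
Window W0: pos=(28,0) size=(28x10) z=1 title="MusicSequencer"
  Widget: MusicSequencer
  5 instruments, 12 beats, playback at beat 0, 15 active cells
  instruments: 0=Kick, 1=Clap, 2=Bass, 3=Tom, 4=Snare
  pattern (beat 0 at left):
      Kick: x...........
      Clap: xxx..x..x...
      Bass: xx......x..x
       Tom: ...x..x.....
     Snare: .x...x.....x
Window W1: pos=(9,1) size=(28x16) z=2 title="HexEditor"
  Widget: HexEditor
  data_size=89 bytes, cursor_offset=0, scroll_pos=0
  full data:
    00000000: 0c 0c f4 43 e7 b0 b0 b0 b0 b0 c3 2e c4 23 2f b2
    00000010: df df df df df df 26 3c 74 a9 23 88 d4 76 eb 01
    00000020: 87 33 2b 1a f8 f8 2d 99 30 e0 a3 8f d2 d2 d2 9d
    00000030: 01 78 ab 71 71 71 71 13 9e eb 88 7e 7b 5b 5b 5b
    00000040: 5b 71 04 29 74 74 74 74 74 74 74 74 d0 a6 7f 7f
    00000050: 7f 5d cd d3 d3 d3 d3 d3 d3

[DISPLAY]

      ┃ HexEditor                ┃───
      ┠──────────────────────────┨234
      ┃00000000  0C 0c f4 43 e7 b┃···
      ┃00000010  df df df df df d┃█··
      ┃00000020  87 33 2b 1a f8 f┃···
      ┃00000030  01 78 ab 71 71 7┃·█·
      ┃00000040  5b 71 04 29 74 7┃···
      ┃00000050  7f 5d cd d3 d3 d┃━━━
      ┃                          ┃   
      ┃                          ┃   
      ┃                          ┃   
      ┃                          ┃   
      ┃                          ┃   
      ┃                          ┃   
      ┗━━━━━━━━━━━━━━━━━━━━━━━━━━┛   
                                     
                                     
                                     
                                     
                                     


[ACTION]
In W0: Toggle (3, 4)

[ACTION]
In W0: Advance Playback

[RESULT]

      ┃ HexEditor                ┃───
      ┠──────────────────────────┨234
      ┃00000000  0C 0c f4 43 e7 b┃···
      ┃00000010  df df df df df d┃█··
      ┃00000020  87 33 2b 1a f8 f┃···
      ┃00000030  01 78 ab 71 71 7┃·██
      ┃00000040  5b 71 04 29 74 7┃···
      ┃00000050  7f 5d cd d3 d3 d┃━━━
      ┃                          ┃   
      ┃                          ┃   
      ┃                          ┃   
      ┃                          ┃   
      ┃                          ┃   
      ┃                          ┃   
      ┗━━━━━━━━━━━━━━━━━━━━━━━━━━┛   
                                     
                                     
                                     
                                     
                                     


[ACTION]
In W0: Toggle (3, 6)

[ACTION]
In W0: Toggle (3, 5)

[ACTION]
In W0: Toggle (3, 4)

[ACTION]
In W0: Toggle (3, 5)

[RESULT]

      ┃ HexEditor                ┃───
      ┠──────────────────────────┨234
      ┃00000000  0C 0c f4 43 e7 b┃···
      ┃00000010  df df df df df d┃█··
      ┃00000020  87 33 2b 1a f8 f┃···
      ┃00000030  01 78 ab 71 71 7┃·█·
      ┃00000040  5b 71 04 29 74 7┃···
      ┃00000050  7f 5d cd d3 d3 d┃━━━
      ┃                          ┃   
      ┃                          ┃   
      ┃                          ┃   
      ┃                          ┃   
      ┃                          ┃   
      ┃                          ┃   
      ┗━━━━━━━━━━━━━━━━━━━━━━━━━━┛   
                                     
                                     
                                     
                                     
                                     


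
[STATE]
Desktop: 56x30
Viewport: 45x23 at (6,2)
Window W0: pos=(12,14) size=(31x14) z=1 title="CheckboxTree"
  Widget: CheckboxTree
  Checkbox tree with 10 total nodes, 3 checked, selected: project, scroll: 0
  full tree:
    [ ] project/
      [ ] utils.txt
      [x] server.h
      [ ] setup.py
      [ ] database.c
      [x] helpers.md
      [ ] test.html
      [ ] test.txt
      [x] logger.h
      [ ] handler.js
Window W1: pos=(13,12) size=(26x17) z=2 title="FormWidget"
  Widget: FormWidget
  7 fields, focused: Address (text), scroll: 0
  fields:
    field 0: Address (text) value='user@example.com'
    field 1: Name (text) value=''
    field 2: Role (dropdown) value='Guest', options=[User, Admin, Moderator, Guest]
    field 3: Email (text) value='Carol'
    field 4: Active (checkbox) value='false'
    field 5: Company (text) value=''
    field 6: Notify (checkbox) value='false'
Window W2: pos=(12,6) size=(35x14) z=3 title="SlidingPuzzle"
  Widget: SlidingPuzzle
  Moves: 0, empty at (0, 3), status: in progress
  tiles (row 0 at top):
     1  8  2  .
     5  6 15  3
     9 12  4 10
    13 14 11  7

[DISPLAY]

                                             
                                             
                                             
                                             
      ┏━━━━━━━━━━━━━━━━━━━━━━━━━━━━━━━━━┓    
      ┃ SlidingPuzzle                   ┃    
      ┠─────────────────────────────────┨    
      ┃┌────┬────┬────┬────┐            ┃    
      ┃│  1 │  8 │  2 │    │            ┃    
      ┃├────┼────┼────┼────┤            ┃    
      ┃│  5 │  6 │ 15 │  3 │            ┃    
      ┃├────┼────┼────┼────┤            ┃    
      ┃│  9 │ 12 │  4 │ 10 │            ┃    
      ┃├────┼────┼────┼────┤            ┃    
      ┃│ 13 │ 14 │ 11 │  7 │            ┃    
      ┃└────┴────┴────┴────┘            ┃    
      ┃Moves: 0                         ┃    
      ┗━━━━━━━━━━━━━━━━━━━━━━━━━━━━━━━━━┛    
      ┃┃  Company:    [        ]┃   ┃        
      ┃┃  Notify:     [ ]       ┃   ┃        
      ┃┃                        ┃   ┃        
      ┃┃                        ┃   ┃        
      ┃┃                        ┃   ┃        


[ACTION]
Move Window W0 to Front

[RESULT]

                                             
                                             
                                             
                                             
      ┏━━━━━━━━━━━━━━━━━━━━━━━━━━━━━━━━━┓    
      ┃ SlidingPuzzle                   ┃    
      ┠─────────────────────────────────┨    
      ┃┌────┬────┬────┬────┐            ┃    
      ┃│  1 │  8 │  2 │    │            ┃    
      ┃├────┼────┼────┼────┤            ┃    
      ┃│  5 │  6 │ 15 │  3 │            ┃    
      ┃├────┼────┼────┼────┤            ┃    
      ┏━━━━━━━━━━━━━━━━━━━━━━━━━━━━━┓   ┃    
      ┃ CheckboxTree                ┃   ┃    
      ┠─────────────────────────────┨   ┃    
      ┃>[-] project/                ┃   ┃    
      ┃   [ ] utils.txt             ┃   ┃    
      ┃   [x] server.h              ┃━━━┛    
      ┃   [ ] setup.py              ┃        
      ┃   [ ] database.c            ┃        
      ┃   [x] helpers.md            ┃        
      ┃   [ ] test.html             ┃        
      ┃   [ ] test.txt              ┃        


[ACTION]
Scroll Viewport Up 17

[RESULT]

                                             
                                             
                                             
                                             
                                             
                                             
      ┏━━━━━━━━━━━━━━━━━━━━━━━━━━━━━━━━━┓    
      ┃ SlidingPuzzle                   ┃    
      ┠─────────────────────────────────┨    
      ┃┌────┬────┬────┬────┐            ┃    
      ┃│  1 │  8 │  2 │    │            ┃    
      ┃├────┼────┼────┼────┤            ┃    
      ┃│  5 │  6 │ 15 │  3 │            ┃    
      ┃├────┼────┼────┼────┤            ┃    
      ┏━━━━━━━━━━━━━━━━━━━━━━━━━━━━━┓   ┃    
      ┃ CheckboxTree                ┃   ┃    
      ┠─────────────────────────────┨   ┃    
      ┃>[-] project/                ┃   ┃    
      ┃   [ ] utils.txt             ┃   ┃    
      ┃   [x] server.h              ┃━━━┛    
      ┃   [ ] setup.py              ┃        
      ┃   [ ] database.c            ┃        
      ┃   [x] helpers.md            ┃        


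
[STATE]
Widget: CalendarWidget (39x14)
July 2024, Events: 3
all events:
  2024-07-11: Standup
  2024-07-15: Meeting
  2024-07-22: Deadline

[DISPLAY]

               July 2024               
Mo Tu We Th Fr Sa Su                   
 1  2  3  4  5  6  7                   
 8  9 10 11* 12 13 14                  
15* 16 17 18 19 20 21                  
22* 23 24 25 26 27 28                  
29 30 31                               
                                       
                                       
                                       
                                       
                                       
                                       
                                       


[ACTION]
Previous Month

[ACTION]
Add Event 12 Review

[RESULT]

               June 2024               
Mo Tu We Th Fr Sa Su                   
                1  2                   
 3  4  5  6  7  8  9                   
10 11 12* 13 14 15 16                  
17 18 19 20 21 22 23                   
24 25 26 27 28 29 30                   
                                       
                                       
                                       
                                       
                                       
                                       
                                       


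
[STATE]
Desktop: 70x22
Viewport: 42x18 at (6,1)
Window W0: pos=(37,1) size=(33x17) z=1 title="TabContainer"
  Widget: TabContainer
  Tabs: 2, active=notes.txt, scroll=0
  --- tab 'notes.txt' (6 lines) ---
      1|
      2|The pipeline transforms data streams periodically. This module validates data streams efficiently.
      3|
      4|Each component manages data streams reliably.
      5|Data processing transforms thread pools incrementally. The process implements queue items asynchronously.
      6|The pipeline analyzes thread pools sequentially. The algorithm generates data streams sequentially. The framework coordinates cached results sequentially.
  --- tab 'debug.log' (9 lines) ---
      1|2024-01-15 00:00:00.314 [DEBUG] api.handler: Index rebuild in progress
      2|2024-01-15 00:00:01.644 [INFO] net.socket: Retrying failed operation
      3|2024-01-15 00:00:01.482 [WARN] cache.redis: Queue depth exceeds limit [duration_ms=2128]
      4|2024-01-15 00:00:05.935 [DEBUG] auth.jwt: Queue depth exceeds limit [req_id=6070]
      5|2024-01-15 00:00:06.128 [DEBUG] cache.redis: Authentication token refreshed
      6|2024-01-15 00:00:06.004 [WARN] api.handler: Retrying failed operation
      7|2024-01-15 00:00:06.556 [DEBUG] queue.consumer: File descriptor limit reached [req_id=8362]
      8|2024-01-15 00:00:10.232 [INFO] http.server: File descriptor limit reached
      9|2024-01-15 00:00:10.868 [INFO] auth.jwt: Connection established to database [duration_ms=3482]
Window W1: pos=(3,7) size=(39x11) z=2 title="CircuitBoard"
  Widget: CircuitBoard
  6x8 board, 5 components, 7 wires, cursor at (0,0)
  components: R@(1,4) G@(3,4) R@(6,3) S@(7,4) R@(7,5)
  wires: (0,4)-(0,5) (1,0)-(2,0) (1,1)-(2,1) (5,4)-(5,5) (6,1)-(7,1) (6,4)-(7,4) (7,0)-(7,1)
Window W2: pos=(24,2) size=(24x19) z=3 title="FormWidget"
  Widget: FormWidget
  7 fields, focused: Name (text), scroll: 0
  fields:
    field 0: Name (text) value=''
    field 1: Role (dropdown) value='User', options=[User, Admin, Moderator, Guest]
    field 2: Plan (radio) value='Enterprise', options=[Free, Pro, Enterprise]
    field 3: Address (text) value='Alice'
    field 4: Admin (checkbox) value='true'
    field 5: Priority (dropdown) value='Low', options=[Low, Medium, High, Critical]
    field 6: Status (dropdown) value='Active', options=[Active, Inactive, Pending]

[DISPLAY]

                               ┏━━━━━━━━━━
                  ┏━━━━━━━━━━━━━━━━━━━━━━┓
                  ┃ FormWidget           ┃
                  ┠──────────────────────┨
                  ┃> Name:       [      ]┃
                  ┃  Role:       [User ▼]┃
━━━━━━━━━━━━━━━━━━┃  Plan:       ( ) Free┃
ircuitBoard       ┃  Address:    [Alice ]┃
──────────────────┃  Admin:      [x]     ┃
 0 1 2 3 4 5      ┃  Priority:   [Low  ▼]┃
 [.]              ┃  Status:     [Activ▼]┃
                  ┃                      ┃
  ·   ·           ┃                      ┃
  │   │           ┃                      ┃
  ·   ·           ┃                      ┃
                  ┃                      ┃
━━━━━━━━━━━━━━━━━━┃                      ┃
                  ┃                      ┃


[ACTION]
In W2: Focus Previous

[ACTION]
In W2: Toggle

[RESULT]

                               ┏━━━━━━━━━━
                  ┏━━━━━━━━━━━━━━━━━━━━━━┓
                  ┃ FormWidget           ┃
                  ┠──────────────────────┨
                  ┃  Name:       [      ]┃
                  ┃  Role:       [User ▼]┃
━━━━━━━━━━━━━━━━━━┃  Plan:       ( ) Free┃
ircuitBoard       ┃  Address:    [Alice ]┃
──────────────────┃  Admin:      [x]     ┃
 0 1 2 3 4 5      ┃  Priority:   [Low  ▼]┃
 [.]              ┃> Status:     [Activ▼]┃
                  ┃                      ┃
  ·   ·           ┃                      ┃
  │   │           ┃                      ┃
  ·   ·           ┃                      ┃
                  ┃                      ┃
━━━━━━━━━━━━━━━━━━┃                      ┃
                  ┃                      ┃


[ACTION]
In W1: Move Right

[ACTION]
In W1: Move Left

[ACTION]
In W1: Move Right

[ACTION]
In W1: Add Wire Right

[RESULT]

                               ┏━━━━━━━━━━
                  ┏━━━━━━━━━━━━━━━━━━━━━━┓
                  ┃ FormWidget           ┃
                  ┠──────────────────────┨
                  ┃  Name:       [      ]┃
                  ┃  Role:       [User ▼]┃
━━━━━━━━━━━━━━━━━━┃  Plan:       ( ) Free┃
ircuitBoard       ┃  Address:    [Alice ]┃
──────────────────┃  Admin:      [x]     ┃
 0 1 2 3 4 5      ┃  Priority:   [Low  ▼]┃
     [.]─ ·       ┃> Status:     [Activ▼]┃
                  ┃                      ┃
  ·   ·           ┃                      ┃
  │   │           ┃                      ┃
  ·   ·           ┃                      ┃
                  ┃                      ┃
━━━━━━━━━━━━━━━━━━┃                      ┃
                  ┃                      ┃


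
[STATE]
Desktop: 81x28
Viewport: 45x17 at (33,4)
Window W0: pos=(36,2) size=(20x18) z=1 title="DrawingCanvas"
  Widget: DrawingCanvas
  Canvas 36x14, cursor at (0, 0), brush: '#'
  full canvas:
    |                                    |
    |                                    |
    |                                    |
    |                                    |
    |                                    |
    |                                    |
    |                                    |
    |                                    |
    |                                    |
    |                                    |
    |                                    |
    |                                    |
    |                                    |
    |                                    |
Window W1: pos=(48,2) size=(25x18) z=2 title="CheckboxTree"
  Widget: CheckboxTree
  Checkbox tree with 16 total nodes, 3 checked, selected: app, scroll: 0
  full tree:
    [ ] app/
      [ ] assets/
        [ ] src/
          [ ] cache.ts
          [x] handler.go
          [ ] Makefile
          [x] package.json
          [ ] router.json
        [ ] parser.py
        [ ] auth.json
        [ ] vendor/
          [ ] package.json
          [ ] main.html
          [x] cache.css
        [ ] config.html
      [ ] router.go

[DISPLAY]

   ┠───────────┠───────────────────────┨     
   ┃+          ┃>[-] app/              ┃     
   ┃           ┃   [-] assets/         ┃     
   ┃           ┃     [-] src/          ┃     
   ┃           ┃       [ ] cache.ts    ┃     
   ┃           ┃       [x] handler.go  ┃     
   ┃           ┃       [ ] Makefile    ┃     
   ┃           ┃       [x] package.json┃     
   ┃           ┃       [ ] router.json ┃     
   ┃           ┃     [ ] parser.py     ┃     
   ┃           ┃     [ ] auth.json     ┃     
   ┃           ┃     [-] vendor/       ┃     
   ┃           ┃       [ ] package.json┃     
   ┃           ┃       [ ] main.html   ┃     
   ┃           ┃       [x] cache.css   ┃     
   ┗━━━━━━━━━━━┗━━━━━━━━━━━━━━━━━━━━━━━┛     
                                             


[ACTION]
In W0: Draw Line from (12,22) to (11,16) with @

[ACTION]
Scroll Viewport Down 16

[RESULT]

   ┃           ┃       [x] package.json┃     
   ┃           ┃       [ ] router.json ┃     
   ┃           ┃     [ ] parser.py     ┃     
   ┃           ┃     [ ] auth.json     ┃     
   ┃           ┃     [-] vendor/       ┃     
   ┃           ┃       [ ] package.json┃     
   ┃           ┃       [ ] main.html   ┃     
   ┃           ┃       [x] cache.css   ┃     
   ┗━━━━━━━━━━━┗━━━━━━━━━━━━━━━━━━━━━━━┛     
                                             
                                             
                                             
                                             
                                             
                                             
                                             
                                             


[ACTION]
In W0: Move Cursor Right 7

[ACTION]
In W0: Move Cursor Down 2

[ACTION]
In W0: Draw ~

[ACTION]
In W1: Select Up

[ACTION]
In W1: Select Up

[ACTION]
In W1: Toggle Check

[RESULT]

   ┃           ┃       [x] package.json┃     
   ┃           ┃       [x] router.json ┃     
   ┃           ┃     [x] parser.py     ┃     
   ┃           ┃     [x] auth.json     ┃     
   ┃           ┃     [x] vendor/       ┃     
   ┃           ┃       [x] package.json┃     
   ┃           ┃       [x] main.html   ┃     
   ┃           ┃       [x] cache.css   ┃     
   ┗━━━━━━━━━━━┗━━━━━━━━━━━━━━━━━━━━━━━┛     
                                             
                                             
                                             
                                             
                                             
                                             
                                             
                                             


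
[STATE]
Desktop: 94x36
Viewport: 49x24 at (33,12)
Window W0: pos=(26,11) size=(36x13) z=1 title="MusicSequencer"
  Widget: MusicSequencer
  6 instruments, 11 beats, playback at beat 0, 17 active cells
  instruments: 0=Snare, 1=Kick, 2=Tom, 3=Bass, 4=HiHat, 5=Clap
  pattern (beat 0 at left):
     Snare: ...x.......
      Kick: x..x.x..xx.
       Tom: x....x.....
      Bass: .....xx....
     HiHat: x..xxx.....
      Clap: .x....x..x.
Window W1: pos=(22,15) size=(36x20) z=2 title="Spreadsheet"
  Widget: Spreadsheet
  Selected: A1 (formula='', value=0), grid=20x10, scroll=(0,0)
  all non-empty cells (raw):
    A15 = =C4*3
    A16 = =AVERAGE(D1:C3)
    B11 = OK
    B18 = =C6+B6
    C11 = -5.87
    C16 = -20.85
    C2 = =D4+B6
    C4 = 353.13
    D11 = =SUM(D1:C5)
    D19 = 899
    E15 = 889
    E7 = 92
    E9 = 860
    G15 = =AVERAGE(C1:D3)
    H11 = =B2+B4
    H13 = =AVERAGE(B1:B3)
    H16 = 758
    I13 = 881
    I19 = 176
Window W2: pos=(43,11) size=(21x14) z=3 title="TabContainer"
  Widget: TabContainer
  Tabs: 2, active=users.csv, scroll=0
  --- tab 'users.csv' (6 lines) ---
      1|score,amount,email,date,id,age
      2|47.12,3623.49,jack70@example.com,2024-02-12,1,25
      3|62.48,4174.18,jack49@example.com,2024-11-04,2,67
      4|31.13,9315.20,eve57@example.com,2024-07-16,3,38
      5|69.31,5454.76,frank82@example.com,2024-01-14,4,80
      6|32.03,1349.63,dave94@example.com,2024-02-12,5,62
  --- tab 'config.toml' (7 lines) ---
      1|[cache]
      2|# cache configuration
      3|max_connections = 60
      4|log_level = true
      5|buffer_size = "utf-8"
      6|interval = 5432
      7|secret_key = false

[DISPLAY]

Sequencer ┃ TabContainer      ┃                  
──────────┠───────────────────┨                  
▼123456789┃[users.csv]│ config┃                  
━━━━━━━━━━┃───────────────────┃                  
et        ┃score,amount,email,┃                  
──────────┃47.12,3623.49,jack7┃                  
          ┃62.48,4174.18,jack4┃                  
     B    ┃31.13,9315.20,eve57┃                  
----------┃69.31,5454.76,frank┃                  
0]       0┃32.03,1349.63,dave9┃                  
 0       0┃                   ┃                  
 0       0┃                   ┃                  
 0       0┗━━━━━━━━━━━━━━━━━━━┛                  
 0       0       0      ┃                        
 0       0       0      ┃                        
 0       0       0      ┃                        
 0       0       0      ┃                        
 0       0       0      ┃                        
 0       0       0      ┃                        
 0OK         -5.87  353.┃                        
 0       0       0      ┃                        
 0       0       0      ┃                        
━━━━━━━━━━━━━━━━━━━━━━━━┛                        
                                                 


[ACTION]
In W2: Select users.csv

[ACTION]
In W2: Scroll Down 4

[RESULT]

Sequencer ┃ TabContainer      ┃                  
──────────┠───────────────────┨                  
▼123456789┃[users.csv]│ config┃                  
━━━━━━━━━━┃───────────────────┃                  
et        ┃69.31,5454.76,frank┃                  
──────────┃32.03,1349.63,dave9┃                  
          ┃                   ┃                  
     B    ┃                   ┃                  
----------┃                   ┃                  
0]       0┃                   ┃                  
 0       0┃                   ┃                  
 0       0┃                   ┃                  
 0       0┗━━━━━━━━━━━━━━━━━━━┛                  
 0       0       0      ┃                        
 0       0       0      ┃                        
 0       0       0      ┃                        
 0       0       0      ┃                        
 0       0       0      ┃                        
 0       0       0      ┃                        
 0OK         -5.87  353.┃                        
 0       0       0      ┃                        
 0       0       0      ┃                        
━━━━━━━━━━━━━━━━━━━━━━━━┛                        
                                                 


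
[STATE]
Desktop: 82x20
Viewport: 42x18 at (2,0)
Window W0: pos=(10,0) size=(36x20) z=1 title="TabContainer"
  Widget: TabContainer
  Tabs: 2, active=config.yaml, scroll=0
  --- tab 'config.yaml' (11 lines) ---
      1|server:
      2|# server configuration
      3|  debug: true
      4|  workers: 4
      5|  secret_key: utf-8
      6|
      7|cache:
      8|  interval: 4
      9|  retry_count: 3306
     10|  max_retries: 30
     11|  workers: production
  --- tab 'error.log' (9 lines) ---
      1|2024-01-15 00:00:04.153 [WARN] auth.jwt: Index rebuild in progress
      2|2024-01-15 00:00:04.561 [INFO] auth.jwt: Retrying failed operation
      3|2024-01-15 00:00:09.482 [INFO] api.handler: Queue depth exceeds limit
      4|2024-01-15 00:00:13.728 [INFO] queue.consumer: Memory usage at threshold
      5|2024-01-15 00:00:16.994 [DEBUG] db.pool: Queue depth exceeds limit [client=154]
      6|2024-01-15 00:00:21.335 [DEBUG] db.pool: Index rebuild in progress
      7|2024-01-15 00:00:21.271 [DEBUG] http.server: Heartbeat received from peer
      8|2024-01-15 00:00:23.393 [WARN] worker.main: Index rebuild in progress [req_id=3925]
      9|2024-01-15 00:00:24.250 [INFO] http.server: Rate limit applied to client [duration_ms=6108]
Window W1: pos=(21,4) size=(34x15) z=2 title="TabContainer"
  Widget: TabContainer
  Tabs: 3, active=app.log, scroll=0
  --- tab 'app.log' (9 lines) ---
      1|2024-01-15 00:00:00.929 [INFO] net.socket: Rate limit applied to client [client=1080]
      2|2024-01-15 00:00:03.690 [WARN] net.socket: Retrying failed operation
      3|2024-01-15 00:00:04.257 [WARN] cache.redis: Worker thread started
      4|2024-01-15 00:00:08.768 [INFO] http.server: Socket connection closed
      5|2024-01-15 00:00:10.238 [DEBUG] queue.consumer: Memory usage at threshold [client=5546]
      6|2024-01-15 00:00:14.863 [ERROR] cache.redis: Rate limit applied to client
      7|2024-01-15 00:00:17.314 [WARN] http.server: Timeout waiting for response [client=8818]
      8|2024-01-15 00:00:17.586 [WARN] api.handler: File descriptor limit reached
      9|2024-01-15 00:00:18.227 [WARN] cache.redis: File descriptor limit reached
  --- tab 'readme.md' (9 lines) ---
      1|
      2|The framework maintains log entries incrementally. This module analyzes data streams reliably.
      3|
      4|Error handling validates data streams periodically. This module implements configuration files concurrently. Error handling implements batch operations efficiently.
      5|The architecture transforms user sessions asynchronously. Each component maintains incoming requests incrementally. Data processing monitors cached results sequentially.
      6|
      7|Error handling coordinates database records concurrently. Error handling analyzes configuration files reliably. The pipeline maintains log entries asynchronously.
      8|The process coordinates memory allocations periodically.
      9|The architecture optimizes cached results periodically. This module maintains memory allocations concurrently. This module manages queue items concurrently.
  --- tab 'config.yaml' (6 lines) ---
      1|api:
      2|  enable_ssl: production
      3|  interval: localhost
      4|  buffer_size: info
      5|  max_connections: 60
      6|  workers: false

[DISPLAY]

        ┏━━━━━━━━━━━━━━━━━━━━━━━━━━━━━━━━━
        ┃ TabContainer                    
        ┠─────────────────────────────────
        ┃[config.yaml]│ error.log         
        ┃──────────┏━━━━━━━━━━━━━━━━━━━━━━
        ┃server:   ┃ TabContainer         
        ┃# server c┠──────────────────────
        ┃  debug: t┃[app.log]│ readme.md │
        ┃  workers:┃──────────────────────
        ┃  secret_k┃2024-01-15 00:00:00.92
        ┃          ┃2024-01-15 00:00:03.69
        ┃cache:    ┃2024-01-15 00:00:04.25
        ┃  interval┃2024-01-15 00:00:08.76
        ┃  retry_co┃2024-01-15 00:00:10.23
        ┃  max_retr┃2024-01-15 00:00:14.86
        ┃  workers:┃2024-01-15 00:00:17.31
        ┃          ┃2024-01-15 00:00:17.58
        ┃          ┃2024-01-15 00:00:18.22


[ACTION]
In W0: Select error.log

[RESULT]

        ┏━━━━━━━━━━━━━━━━━━━━━━━━━━━━━━━━━
        ┃ TabContainer                    
        ┠─────────────────────────────────
        ┃ config.yaml │[error.log]        
        ┃──────────┏━━━━━━━━━━━━━━━━━━━━━━
        ┃2024-01-15┃ TabContainer         
        ┃2024-01-15┠──────────────────────
        ┃2024-01-15┃[app.log]│ readme.md │
        ┃2024-01-15┃──────────────────────
        ┃2024-01-15┃2024-01-15 00:00:00.92
        ┃2024-01-15┃2024-01-15 00:00:03.69
        ┃2024-01-15┃2024-01-15 00:00:04.25
        ┃2024-01-15┃2024-01-15 00:00:08.76
        ┃2024-01-15┃2024-01-15 00:00:10.23
        ┃          ┃2024-01-15 00:00:14.86
        ┃          ┃2024-01-15 00:00:17.31
        ┃          ┃2024-01-15 00:00:17.58
        ┃          ┃2024-01-15 00:00:18.22


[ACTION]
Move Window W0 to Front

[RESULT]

        ┏━━━━━━━━━━━━━━━━━━━━━━━━━━━━━━━━━
        ┃ TabContainer                    
        ┠─────────────────────────────────
        ┃ config.yaml │[error.log]        
        ┃─────────────────────────────────
        ┃2024-01-15 00:00:04.153 [WARN] au
        ┃2024-01-15 00:00:04.561 [INFO] au
        ┃2024-01-15 00:00:09.482 [INFO] ap
        ┃2024-01-15 00:00:13.728 [INFO] qu
        ┃2024-01-15 00:00:16.994 [DEBUG] d
        ┃2024-01-15 00:00:21.335 [DEBUG] d
        ┃2024-01-15 00:00:21.271 [DEBUG] h
        ┃2024-01-15 00:00:23.393 [WARN] wo
        ┃2024-01-15 00:00:24.250 [INFO] ht
        ┃                                 
        ┃                                 
        ┃                                 
        ┃                                 


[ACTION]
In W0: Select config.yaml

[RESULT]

        ┏━━━━━━━━━━━━━━━━━━━━━━━━━━━━━━━━━
        ┃ TabContainer                    
        ┠─────────────────────────────────
        ┃[config.yaml]│ error.log         
        ┃─────────────────────────────────
        ┃server:                          
        ┃# server configuration           
        ┃  debug: true                    
        ┃  workers: 4                     
        ┃  secret_key: utf-8              
        ┃                                 
        ┃cache:                           
        ┃  interval: 4                    
        ┃  retry_count: 3306              
        ┃  max_retries: 30                
        ┃  workers: production            
        ┃                                 
        ┃                                 


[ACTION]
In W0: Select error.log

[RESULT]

        ┏━━━━━━━━━━━━━━━━━━━━━━━━━━━━━━━━━
        ┃ TabContainer                    
        ┠─────────────────────────────────
        ┃ config.yaml │[error.log]        
        ┃─────────────────────────────────
        ┃2024-01-15 00:00:04.153 [WARN] au
        ┃2024-01-15 00:00:04.561 [INFO] au
        ┃2024-01-15 00:00:09.482 [INFO] ap
        ┃2024-01-15 00:00:13.728 [INFO] qu
        ┃2024-01-15 00:00:16.994 [DEBUG] d
        ┃2024-01-15 00:00:21.335 [DEBUG] d
        ┃2024-01-15 00:00:21.271 [DEBUG] h
        ┃2024-01-15 00:00:23.393 [WARN] wo
        ┃2024-01-15 00:00:24.250 [INFO] ht
        ┃                                 
        ┃                                 
        ┃                                 
        ┃                                 
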